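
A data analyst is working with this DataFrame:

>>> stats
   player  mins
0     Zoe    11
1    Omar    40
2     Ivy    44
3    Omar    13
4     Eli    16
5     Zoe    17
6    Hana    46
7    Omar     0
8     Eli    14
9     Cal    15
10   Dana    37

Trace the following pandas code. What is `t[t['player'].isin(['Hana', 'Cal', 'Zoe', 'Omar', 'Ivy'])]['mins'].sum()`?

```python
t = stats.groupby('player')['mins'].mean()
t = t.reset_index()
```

136.666666667

group by player, mean of mins:
player
Cal     15.000000
Dana    37.000000
Eli     15.000000
Hana    46.000000
Ivy     44.000000
Omar    17.666667
Zoe     14.000000
Name: mins, dtype: float64
reset_index():
  player       mins
0    Cal  15.000000
1   Dana  37.000000
2    Eli  15.000000
3   Hana  46.000000
4    Ivy  44.000000
5   Omar  17.666667
6    Zoe  14.000000
filter rows where player in ['Hana', 'Cal', 'Zoe', 'Omar', 'Ivy']:
  player       mins
0    Cal  15.000000
3   Hana  46.000000
4    Ivy  44.000000
5   Omar  17.666667
6    Zoe  14.000000
The sum of column 'mins' is 136.666666667.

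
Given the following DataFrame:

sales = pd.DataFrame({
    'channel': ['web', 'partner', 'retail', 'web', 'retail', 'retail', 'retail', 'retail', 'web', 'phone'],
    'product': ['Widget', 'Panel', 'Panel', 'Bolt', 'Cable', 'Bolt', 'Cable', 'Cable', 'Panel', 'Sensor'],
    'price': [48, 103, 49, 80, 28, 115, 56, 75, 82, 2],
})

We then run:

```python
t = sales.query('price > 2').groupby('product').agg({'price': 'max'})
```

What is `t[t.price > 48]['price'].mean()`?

97.6666666667

filter rows where price > 2:
   channel product  price
0      web  Widget     48
1  partner   Panel    103
2   retail   Panel     49
3      web    Bolt     80
4   retail   Cable     28
5   retail    Bolt    115
6   retail   Cable     56
7   retail   Cable     75
8      web   Panel     82
group by product, max of price:
         price
product       
Bolt       115
Cable       75
Panel      103
Widget      48
filter rows where price > 48:
         price
product       
Bolt       115
Cable       75
Panel      103
So mean() = 97.6666666667.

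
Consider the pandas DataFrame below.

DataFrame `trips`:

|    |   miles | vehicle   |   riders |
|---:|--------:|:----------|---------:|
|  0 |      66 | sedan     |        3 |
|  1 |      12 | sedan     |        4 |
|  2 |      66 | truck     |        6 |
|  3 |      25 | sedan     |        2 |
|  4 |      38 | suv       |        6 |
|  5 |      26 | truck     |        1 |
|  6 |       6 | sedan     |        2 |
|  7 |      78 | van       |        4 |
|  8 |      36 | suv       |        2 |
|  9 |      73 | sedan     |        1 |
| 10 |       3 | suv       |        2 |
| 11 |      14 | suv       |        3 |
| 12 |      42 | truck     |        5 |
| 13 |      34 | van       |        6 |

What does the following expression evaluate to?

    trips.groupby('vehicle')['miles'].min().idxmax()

van

group by vehicle, min of miles:
vehicle
sedan     6
suv       3
truck    26
van      34
Name: miles, dtype: int64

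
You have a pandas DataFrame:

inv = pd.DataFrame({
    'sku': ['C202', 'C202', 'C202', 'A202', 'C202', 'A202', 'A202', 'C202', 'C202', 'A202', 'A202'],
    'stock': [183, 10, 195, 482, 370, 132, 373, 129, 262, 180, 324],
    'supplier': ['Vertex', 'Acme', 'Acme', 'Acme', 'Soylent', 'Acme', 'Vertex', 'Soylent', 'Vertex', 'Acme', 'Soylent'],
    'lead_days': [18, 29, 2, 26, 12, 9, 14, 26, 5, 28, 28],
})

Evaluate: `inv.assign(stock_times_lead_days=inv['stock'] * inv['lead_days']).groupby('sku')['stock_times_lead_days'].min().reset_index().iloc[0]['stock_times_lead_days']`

add column stock_times_lead_days = inv['stock'] * inv['lead_days']:
     sku  stock supplier  lead_days  stock_times_lead_days
0   C202    183   Vertex         18                   3294
1   C202     10     Acme         29                    290
2   C202    195     Acme          2                    390
3   A202    482     Acme         26                  12532
4   C202    370  Soylent         12                   4440
5   A202    132     Acme          9                   1188
6   A202    373   Vertex         14                   5222
7   C202    129  Soylent         26                   3354
8   C202    262   Vertex          5                   1310
9   A202    180     Acme         28                   5040
10  A202    324  Soylent         28                   9072
group by sku, min of stock_times_lead_days:
sku
A202    1188
C202     290
Name: stock_times_lead_days, dtype: int64
reset_index():
    sku  stock_times_lead_days
0  A202                   1188
1  C202                    290
Then the value at position 0, column 'stock_times_lead_days': 1188

1188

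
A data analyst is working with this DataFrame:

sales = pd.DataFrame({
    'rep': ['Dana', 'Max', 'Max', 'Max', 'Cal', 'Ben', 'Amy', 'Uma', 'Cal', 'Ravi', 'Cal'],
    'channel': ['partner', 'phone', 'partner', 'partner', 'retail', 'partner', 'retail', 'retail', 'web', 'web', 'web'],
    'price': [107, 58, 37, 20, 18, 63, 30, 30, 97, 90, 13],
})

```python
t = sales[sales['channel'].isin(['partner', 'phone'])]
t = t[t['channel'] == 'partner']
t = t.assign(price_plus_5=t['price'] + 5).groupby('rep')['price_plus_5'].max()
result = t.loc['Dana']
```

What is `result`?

112

filter rows where channel in ['partner', 'phone']:
    rep  channel  price
0  Dana  partner    107
1   Max    phone     58
2   Max  partner     37
3   Max  partner     20
5   Ben  partner     63
filter rows where channel == 'partner':
    rep  channel  price
0  Dana  partner    107
2   Max  partner     37
3   Max  partner     20
5   Ben  partner     63
add column price_plus_5 = t['price'] + 5:
    rep  channel  price  price_plus_5
0  Dana  partner    107           112
2   Max  partner     37            42
3   Max  partner     20            25
5   Ben  partner     63            68
group by rep, max of price_plus_5:
rep
Ben      68
Dana    112
Max      42
Name: price_plus_5, dtype: int64
value at index 'Dana' → 112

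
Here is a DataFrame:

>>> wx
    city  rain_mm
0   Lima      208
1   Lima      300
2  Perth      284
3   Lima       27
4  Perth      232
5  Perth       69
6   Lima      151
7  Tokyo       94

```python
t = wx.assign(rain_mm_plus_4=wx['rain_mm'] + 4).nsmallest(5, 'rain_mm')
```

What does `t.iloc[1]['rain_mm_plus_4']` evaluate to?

73

add column rain_mm_plus_4 = wx['rain_mm'] + 4:
    city  rain_mm  rain_mm_plus_4
0   Lima      208             212
1   Lima      300             304
2  Perth      284             288
3   Lima       27              31
4  Perth      232             236
5  Perth       69              73
6   Lima      151             155
7  Tokyo       94              98
take 5 rows with smallest rain_mm:
    city  rain_mm  rain_mm_plus_4
3   Lima       27              31
5  Perth       69              73
7  Tokyo       94              98
6   Lima      151             155
0   Lima      208             212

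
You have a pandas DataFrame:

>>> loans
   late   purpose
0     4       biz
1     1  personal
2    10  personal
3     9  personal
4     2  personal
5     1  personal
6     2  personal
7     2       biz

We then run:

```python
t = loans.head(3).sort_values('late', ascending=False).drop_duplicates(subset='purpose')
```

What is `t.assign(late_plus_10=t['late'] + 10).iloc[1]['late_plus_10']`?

take first 3 rows:
   late   purpose
0     4       biz
1     1  personal
2    10  personal
sort by late descending:
   late   purpose
2    10  personal
0     4       biz
1     1  personal
drop duplicate purpose (keep=first):
   late   purpose
2    10  personal
0     4       biz
add column late_plus_10 = t['late'] + 10:
   late   purpose  late_plus_10
2    10  personal            20
0     4       biz            14
So iloc[1]['late_plus_10'] = 14.

14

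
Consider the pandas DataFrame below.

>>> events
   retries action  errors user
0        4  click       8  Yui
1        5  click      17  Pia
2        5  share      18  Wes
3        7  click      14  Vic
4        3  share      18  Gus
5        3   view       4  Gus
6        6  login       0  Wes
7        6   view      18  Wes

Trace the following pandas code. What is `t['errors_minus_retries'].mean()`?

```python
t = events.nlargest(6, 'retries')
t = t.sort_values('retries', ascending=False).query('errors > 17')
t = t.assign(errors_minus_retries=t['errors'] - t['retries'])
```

12.5

take 6 rows with largest retries:
   retries action  errors user
3        7  click      14  Vic
6        6  login       0  Wes
7        6   view      18  Wes
1        5  click      17  Pia
2        5  share      18  Wes
0        4  click       8  Yui
sort by retries descending:
   retries action  errors user
3        7  click      14  Vic
6        6  login       0  Wes
7        6   view      18  Wes
1        5  click      17  Pia
2        5  share      18  Wes
0        4  click       8  Yui
filter rows where errors > 17:
   retries action  errors user
7        6   view      18  Wes
2        5  share      18  Wes
add column errors_minus_retries = t['errors'] - t['retries']:
   retries action  errors user  errors_minus_retries
7        6   view      18  Wes                    12
2        5  share      18  Wes                    13
Then the mean of column 'errors_minus_retries': 12.5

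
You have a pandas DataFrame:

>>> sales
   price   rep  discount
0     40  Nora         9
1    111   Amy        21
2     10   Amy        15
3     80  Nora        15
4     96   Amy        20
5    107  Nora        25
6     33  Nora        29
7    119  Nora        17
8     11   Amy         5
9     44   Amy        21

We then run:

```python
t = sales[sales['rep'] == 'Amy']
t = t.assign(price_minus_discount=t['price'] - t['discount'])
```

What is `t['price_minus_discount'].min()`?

-5

filter rows where rep == 'Amy':
   price  rep  discount
1    111  Amy        21
2     10  Amy        15
4     96  Amy        20
8     11  Amy         5
9     44  Amy        21
add column price_minus_discount = t['price'] - t['discount']:
   price  rep  discount  price_minus_discount
1    111  Amy        21                    90
2     10  Amy        15                    -5
4     96  Amy        20                    76
8     11  Amy         5                     6
9     44  Amy        21                    23
So min() = -5.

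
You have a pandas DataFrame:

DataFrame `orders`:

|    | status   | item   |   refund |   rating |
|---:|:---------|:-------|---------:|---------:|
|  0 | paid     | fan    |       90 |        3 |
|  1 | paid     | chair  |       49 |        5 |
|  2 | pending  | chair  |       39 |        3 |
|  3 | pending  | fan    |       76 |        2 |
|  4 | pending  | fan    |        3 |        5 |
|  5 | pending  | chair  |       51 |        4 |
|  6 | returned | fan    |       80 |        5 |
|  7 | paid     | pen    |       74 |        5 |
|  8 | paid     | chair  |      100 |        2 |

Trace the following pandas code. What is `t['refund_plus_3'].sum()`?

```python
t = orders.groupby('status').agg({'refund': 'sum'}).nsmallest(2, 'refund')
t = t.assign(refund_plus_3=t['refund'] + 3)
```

255

group by status, sum of refund:
          refund
status          
paid         313
pending      169
returned      80
take 2 rows with smallest refund:
          refund
status          
returned      80
pending      169
add column refund_plus_3 = t['refund'] + 3:
          refund  refund_plus_3
status                         
returned      80             83
pending      169            172
Reading off the sum of column 'refund_plus_3', we get 255.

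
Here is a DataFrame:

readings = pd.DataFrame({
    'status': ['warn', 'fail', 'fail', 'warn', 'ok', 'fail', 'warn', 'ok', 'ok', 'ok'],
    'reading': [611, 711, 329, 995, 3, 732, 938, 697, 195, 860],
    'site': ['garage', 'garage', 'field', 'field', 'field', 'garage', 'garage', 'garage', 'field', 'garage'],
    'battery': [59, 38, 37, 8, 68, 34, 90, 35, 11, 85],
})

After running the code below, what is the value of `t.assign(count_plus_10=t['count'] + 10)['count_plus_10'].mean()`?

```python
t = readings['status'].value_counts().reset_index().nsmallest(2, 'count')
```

13.0

value_counts of status:
status
ok      4
warn    3
fail    3
Name: count, dtype: int64
reset_index():
  status  count
0     ok      4
1   warn      3
2   fail      3
take 2 rows with smallest count:
  status  count
1   warn      3
2   fail      3
add column count_plus_10 = t['count'] + 10:
  status  count  count_plus_10
1   warn      3             13
2   fail      3             13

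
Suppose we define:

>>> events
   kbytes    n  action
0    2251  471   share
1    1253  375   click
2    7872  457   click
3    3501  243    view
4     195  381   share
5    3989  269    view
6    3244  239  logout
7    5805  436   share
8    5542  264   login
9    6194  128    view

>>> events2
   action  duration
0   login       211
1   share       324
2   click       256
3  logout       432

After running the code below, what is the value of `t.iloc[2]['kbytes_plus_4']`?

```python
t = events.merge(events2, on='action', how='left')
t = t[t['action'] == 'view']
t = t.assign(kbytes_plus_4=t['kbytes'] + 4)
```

merge on 'action' (how='left') → 10 rows:
   kbytes    n  action  duration
0    2251  471   share     324.0
1    1253  375   click     256.0
2    7872  457   click     256.0
3    3501  243    view       NaN
4     195  381   share     324.0
5    3989  269    view       NaN
6    3244  239  logout     432.0
7    5805  436   share     324.0
8    5542  264   login     211.0
9    6194  128    view       NaN
filter rows where action == 'view':
   kbytes    n action  duration
3    3501  243   view       NaN
5    3989  269   view       NaN
9    6194  128   view       NaN
add column kbytes_plus_4 = t['kbytes'] + 4:
   kbytes    n action  duration  kbytes_plus_4
3    3501  243   view       NaN           3505
5    3989  269   view       NaN           3993
9    6194  128   view       NaN           6198
So iloc[2]['kbytes_plus_4'] = 6198.

6198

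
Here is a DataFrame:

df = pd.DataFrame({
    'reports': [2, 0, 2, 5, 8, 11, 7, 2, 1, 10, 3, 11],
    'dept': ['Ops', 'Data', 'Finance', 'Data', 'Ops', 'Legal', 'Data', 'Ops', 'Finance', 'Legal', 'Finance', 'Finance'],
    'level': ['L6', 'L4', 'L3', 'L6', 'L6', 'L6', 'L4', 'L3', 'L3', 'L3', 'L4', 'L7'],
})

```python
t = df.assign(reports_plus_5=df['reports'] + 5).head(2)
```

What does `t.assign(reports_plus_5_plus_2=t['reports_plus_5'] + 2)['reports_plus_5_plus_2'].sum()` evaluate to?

16

add column reports_plus_5 = df['reports'] + 5:
    reports     dept level  reports_plus_5
0         2      Ops    L6               7
1         0     Data    L4               5
2         2  Finance    L3               7
3         5     Data    L6              10
4         8      Ops    L6              13
5        11    Legal    L6              16
6         7     Data    L4              12
7         2      Ops    L3               7
8         1  Finance    L3               6
9        10    Legal    L3              15
10        3  Finance    L4               8
11       11  Finance    L7              16
take first 2 rows:
   reports  dept level  reports_plus_5
0        2   Ops    L6               7
1        0  Data    L4               5
add column reports_plus_5_plus_2 = t['reports_plus_5'] + 2:
   reports  dept level  reports_plus_5  reports_plus_5_plus_2
0        2   Ops    L6               7                      9
1        0  Data    L4               5                      7
Taking the sum of column 'reports_plus_5_plus_2' gives 16.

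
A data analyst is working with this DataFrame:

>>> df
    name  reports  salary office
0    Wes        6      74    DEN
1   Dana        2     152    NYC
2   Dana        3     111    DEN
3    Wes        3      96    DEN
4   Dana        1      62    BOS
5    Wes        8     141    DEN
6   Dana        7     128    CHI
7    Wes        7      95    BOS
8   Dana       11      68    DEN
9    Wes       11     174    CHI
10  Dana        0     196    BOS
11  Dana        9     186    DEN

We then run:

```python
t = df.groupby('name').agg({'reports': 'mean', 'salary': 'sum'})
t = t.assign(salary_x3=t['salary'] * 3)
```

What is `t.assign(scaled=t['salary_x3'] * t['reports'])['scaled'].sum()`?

group by name: mean(reports), sum(salary):
       reports  salary
name                  
Dana  4.714286     903
Wes   7.000000     580
add column salary_x3 = t['salary'] * 3:
       reports  salary  salary_x3
name                             
Dana  4.714286     903       2709
Wes   7.000000     580       1740
add column scaled = t['salary_x3'] * t['reports']:
       reports  salary  salary_x3   scaled
name                                      
Dana  4.714286     903       2709  12771.0
Wes   7.000000     580       1740  12180.0
The sum of column 'scaled' is 24951.0.

24951.0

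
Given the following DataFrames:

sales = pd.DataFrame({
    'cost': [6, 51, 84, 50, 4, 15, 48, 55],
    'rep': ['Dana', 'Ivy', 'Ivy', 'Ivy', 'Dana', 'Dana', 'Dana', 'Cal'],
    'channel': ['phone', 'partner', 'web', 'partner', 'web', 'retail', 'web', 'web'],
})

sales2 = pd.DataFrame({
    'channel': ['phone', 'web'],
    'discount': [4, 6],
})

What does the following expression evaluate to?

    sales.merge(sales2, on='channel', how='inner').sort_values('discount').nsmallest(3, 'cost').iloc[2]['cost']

48

merge on 'channel' (how='inner') → 5 rows:
   cost   rep channel  discount
0     6  Dana   phone         4
1    84   Ivy     web         6
2     4  Dana     web         6
3    48  Dana     web         6
4    55   Cal     web         6
sort by discount:
   cost   rep channel  discount
0     6  Dana   phone         4
1    84   Ivy     web         6
2     4  Dana     web         6
3    48  Dana     web         6
4    55   Cal     web         6
take 3 rows with smallest cost:
   cost   rep channel  discount
2     4  Dana     web         6
0     6  Dana   phone         4
3    48  Dana     web         6
value at position 2, column 'cost' → 48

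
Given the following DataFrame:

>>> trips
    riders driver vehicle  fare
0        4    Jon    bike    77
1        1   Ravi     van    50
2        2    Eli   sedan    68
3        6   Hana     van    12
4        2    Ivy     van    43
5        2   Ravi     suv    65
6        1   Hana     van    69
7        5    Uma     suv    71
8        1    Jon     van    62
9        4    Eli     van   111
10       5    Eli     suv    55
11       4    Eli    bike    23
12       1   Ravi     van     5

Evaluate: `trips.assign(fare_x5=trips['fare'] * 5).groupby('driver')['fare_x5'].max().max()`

add column fare_x5 = trips['fare'] * 5:
    riders driver vehicle  fare  fare_x5
0        4    Jon    bike    77      385
1        1   Ravi     van    50      250
2        2    Eli   sedan    68      340
3        6   Hana     van    12       60
4        2    Ivy     van    43      215
5        2   Ravi     suv    65      325
6        1   Hana     van    69      345
7        5    Uma     suv    71      355
8        1    Jon     van    62      310
9        4    Eli     van   111      555
10       5    Eli     suv    55      275
11       4    Eli    bike    23      115
12       1   Ravi     van     5       25
group by driver, max of fare_x5:
driver
Eli     555
Hana    345
Ivy     215
Jon     385
Ravi    325
Uma     355
Name: fare_x5, dtype: int64
Finally, max of the resulting series = 555.

555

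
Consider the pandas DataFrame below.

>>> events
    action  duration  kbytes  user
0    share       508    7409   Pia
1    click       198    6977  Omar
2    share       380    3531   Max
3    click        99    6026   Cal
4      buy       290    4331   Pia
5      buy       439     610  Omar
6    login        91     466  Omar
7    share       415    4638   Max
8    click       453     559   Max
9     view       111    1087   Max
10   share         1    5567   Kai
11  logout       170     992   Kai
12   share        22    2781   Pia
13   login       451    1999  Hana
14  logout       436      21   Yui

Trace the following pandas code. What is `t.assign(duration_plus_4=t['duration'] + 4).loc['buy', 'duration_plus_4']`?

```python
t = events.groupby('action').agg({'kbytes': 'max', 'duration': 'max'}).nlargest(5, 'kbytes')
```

group by action: max(kbytes), max(duration):
        kbytes  duration
action                  
buy       4331       439
click     6977       453
login     1999       451
logout     992       436
share     7409       508
view      1087       111
take 5 rows with largest kbytes:
        kbytes  duration
action                  
share     7409       508
click     6977       453
buy       4331       439
login     1999       451
view      1087       111
add column duration_plus_4 = t['duration'] + 4:
        kbytes  duration  duration_plus_4
action                                   
share     7409       508              512
click     6977       453              457
buy       4331       439              443
login     1999       451              455
view      1087       111              115
Finally, value at row 'buy', column 'duration_plus_4' = 443.

443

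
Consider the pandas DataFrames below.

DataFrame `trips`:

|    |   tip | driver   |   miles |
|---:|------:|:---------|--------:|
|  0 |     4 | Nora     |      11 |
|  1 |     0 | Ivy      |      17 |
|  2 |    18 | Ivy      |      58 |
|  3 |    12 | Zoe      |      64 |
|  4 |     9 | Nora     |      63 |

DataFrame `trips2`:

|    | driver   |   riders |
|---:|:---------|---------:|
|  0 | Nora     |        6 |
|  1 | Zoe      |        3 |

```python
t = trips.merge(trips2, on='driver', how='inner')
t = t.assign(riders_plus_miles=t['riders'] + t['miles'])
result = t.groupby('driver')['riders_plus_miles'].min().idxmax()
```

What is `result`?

merge on 'driver' (how='inner') → 3 rows:
   tip driver  miles  riders
0    4   Nora     11       6
1   12    Zoe     64       3
2    9   Nora     63       6
add column riders_plus_miles = t['riders'] + t['miles']:
   tip driver  miles  riders  riders_plus_miles
0    4   Nora     11       6                 17
1   12    Zoe     64       3                 67
2    9   Nora     63       6                 69
group by driver, min of riders_plus_miles:
driver
Nora    17
Zoe     67
Name: riders_plus_miles, dtype: int64
Reading off the label with the largest value, we get Zoe.

Zoe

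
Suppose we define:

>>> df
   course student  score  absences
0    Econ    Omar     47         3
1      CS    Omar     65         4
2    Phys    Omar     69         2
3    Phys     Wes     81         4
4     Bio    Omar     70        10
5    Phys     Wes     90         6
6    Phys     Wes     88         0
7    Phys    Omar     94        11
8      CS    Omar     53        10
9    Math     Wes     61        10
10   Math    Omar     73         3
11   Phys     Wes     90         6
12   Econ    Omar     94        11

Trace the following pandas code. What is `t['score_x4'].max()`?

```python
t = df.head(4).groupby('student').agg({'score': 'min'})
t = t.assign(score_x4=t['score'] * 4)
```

324

take first 4 rows:
  course student  score  absences
0   Econ    Omar     47         3
1     CS    Omar     65         4
2   Phys    Omar     69         2
3   Phys     Wes     81         4
group by student, min of score:
         score
student       
Omar        47
Wes         81
add column score_x4 = t['score'] * 4:
         score  score_x4
student                 
Omar        47       188
Wes         81       324
Hence 324.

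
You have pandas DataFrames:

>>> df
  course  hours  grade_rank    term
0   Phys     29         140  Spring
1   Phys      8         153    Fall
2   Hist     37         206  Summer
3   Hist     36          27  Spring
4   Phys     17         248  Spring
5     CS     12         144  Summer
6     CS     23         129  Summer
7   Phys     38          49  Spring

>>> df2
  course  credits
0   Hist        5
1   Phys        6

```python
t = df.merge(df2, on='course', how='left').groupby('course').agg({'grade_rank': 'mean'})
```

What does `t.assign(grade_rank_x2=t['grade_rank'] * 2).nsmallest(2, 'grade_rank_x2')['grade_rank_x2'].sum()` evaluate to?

506.0

merge on 'course' (how='left') → 8 rows:
  course  hours  grade_rank    term  credits
0   Phys     29         140  Spring      6.0
1   Phys      8         153    Fall      6.0
2   Hist     37         206  Summer      5.0
3   Hist     36          27  Spring      5.0
4   Phys     17         248  Spring      6.0
5     CS     12         144  Summer      NaN
6     CS     23         129  Summer      NaN
7   Phys     38          49  Spring      6.0
group by course, mean of grade_rank:
        grade_rank
course            
CS           136.5
Hist         116.5
Phys         147.5
add column grade_rank_x2 = t['grade_rank'] * 2:
        grade_rank  grade_rank_x2
course                           
CS           136.5          273.0
Hist         116.5          233.0
Phys         147.5          295.0
take 2 rows with smallest grade_rank_x2:
        grade_rank  grade_rank_x2
course                           
Hist         116.5          233.0
CS           136.5          273.0
sum of column 'grade_rank_x2' → 506.0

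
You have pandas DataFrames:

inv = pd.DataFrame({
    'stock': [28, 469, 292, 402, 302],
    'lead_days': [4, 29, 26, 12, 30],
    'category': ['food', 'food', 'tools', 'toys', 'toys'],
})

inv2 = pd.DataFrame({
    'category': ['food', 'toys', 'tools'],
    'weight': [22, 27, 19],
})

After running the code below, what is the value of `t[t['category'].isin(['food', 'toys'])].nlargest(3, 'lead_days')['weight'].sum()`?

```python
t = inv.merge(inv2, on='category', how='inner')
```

merge on 'category' (how='inner') → 5 rows:
   stock  lead_days category  weight
0     28          4     food      22
1    469         29     food      22
2    292         26    tools      19
3    402         12     toys      27
4    302         30     toys      27
filter rows where category in ['food', 'toys']:
   stock  lead_days category  weight
0     28          4     food      22
1    469         29     food      22
3    402         12     toys      27
4    302         30     toys      27
take 3 rows with largest lead_days:
   stock  lead_days category  weight
4    302         30     toys      27
1    469         29     food      22
3    402         12     toys      27
Hence 76.

76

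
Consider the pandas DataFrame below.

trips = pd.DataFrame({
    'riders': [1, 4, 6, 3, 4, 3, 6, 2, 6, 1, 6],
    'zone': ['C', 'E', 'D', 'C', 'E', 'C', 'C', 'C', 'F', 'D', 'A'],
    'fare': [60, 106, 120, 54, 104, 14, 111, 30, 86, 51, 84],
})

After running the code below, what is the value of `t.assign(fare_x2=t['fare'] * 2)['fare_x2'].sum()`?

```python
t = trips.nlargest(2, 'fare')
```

462

take 2 rows with largest fare:
   riders zone  fare
2       6    D   120
6       6    C   111
add column fare_x2 = t['fare'] * 2:
   riders zone  fare  fare_x2
2       6    D   120      240
6       6    C   111      222
Taking the sum of column 'fare_x2' gives 462.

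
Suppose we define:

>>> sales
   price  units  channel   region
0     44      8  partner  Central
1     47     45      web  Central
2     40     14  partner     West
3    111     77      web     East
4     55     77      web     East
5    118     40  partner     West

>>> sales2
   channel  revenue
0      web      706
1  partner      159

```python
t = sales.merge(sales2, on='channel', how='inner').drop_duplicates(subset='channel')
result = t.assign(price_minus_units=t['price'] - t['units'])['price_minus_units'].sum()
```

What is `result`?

merge on 'channel' (how='inner') → 6 rows:
   price  units  channel   region  revenue
0     44      8  partner  Central      159
1     47     45      web  Central      706
2     40     14  partner     West      159
3    111     77      web     East      706
4     55     77      web     East      706
5    118     40  partner     West      159
drop duplicate channel (keep=first):
   price  units  channel   region  revenue
0     44      8  partner  Central      159
1     47     45      web  Central      706
add column price_minus_units = t['price'] - t['units']:
   price  units  channel   region  revenue  price_minus_units
0     44      8  partner  Central      159                 36
1     47     45      web  Central      706                  2
Hence 38.

38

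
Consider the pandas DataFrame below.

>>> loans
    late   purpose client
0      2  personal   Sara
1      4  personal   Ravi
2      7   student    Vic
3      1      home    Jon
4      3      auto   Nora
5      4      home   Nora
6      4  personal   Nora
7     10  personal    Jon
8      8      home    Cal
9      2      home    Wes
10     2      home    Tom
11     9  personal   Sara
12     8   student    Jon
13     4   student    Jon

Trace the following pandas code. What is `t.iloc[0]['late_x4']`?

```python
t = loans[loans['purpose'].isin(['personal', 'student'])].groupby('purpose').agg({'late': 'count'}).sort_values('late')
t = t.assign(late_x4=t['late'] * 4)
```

filter rows where purpose in ['personal', 'student']:
    late   purpose client
0      2  personal   Sara
1      4  personal   Ravi
2      7   student    Vic
6      4  personal   Nora
7     10  personal    Jon
11     9  personal   Sara
12     8   student    Jon
13     4   student    Jon
group by purpose, count of late:
          late
purpose       
personal     5
student      3
sort by late:
          late
purpose       
student      3
personal     5
add column late_x4 = t['late'] * 4:
          late  late_x4
purpose                
student      3       12
personal     5       20
The value at position 0, column 'late_x4' is 12.

12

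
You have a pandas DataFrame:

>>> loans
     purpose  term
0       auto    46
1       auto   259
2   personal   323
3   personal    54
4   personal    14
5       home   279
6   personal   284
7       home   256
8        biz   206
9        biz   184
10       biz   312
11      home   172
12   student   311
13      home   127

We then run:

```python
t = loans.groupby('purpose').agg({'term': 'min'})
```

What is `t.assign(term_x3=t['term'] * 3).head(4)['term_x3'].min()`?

42

group by purpose, min of term:
          term
purpose       
auto        46
biz        184
home       127
personal    14
student    311
add column term_x3 = t['term'] * 3:
          term  term_x3
purpose                
auto        46      138
biz        184      552
home       127      381
personal    14       42
student    311      933
take first 4 rows:
          term  term_x3
purpose                
auto        46      138
biz        184      552
home       127      381
personal    14       42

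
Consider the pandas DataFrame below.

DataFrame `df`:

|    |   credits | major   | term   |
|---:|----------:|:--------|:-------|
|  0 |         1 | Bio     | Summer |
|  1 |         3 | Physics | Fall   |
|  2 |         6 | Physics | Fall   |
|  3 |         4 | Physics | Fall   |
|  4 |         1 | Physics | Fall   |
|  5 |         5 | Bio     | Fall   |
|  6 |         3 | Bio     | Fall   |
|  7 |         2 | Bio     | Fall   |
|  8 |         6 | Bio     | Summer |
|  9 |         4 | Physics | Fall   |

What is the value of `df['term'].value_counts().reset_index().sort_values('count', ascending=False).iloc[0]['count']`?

8

value_counts of term:
term
Fall      8
Summer    2
Name: count, dtype: int64
reset_index():
     term  count
0    Fall      8
1  Summer      2
sort by count descending:
     term  count
0    Fall      8
1  Summer      2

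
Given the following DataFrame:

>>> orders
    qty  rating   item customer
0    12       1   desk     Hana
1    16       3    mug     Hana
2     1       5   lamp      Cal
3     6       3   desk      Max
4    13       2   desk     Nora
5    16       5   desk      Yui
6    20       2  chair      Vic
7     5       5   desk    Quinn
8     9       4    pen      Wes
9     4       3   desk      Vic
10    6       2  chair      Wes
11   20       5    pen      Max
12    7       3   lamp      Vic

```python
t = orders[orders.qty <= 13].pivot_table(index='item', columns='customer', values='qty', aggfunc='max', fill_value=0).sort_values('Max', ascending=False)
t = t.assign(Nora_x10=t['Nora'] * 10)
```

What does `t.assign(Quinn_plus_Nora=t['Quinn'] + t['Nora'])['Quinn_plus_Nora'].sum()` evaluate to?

filter rows where qty <= 13:
    qty  rating   item customer
0    12       1   desk     Hana
2     1       5   lamp      Cal
3     6       3   desk      Max
4    13       2   desk     Nora
7     5       5   desk    Quinn
8     9       4    pen      Wes
9     4       3   desk      Vic
10    6       2  chair      Wes
12    7       3   lamp      Vic
pivot: rows=item, cols=customer, max(qty):
customer  Cal  Hana  Max  Nora  Quinn  Vic  Wes
item                                           
chair       0     0    0     0      0    0    6
desk        0    12    6    13      5    4    0
lamp        1     0    0     0      0    7    0
pen         0     0    0     0      0    0    9
sort by Max descending:
customer  Cal  Hana  Max  Nora  Quinn  Vic  Wes
item                                           
desk        0    12    6    13      5    4    0
chair       0     0    0     0      0    0    6
lamp        1     0    0     0      0    7    0
pen         0     0    0     0      0    0    9
add column Nora_x10 = t['Nora'] * 10:
customer  Cal  Hana  Max  Nora  Quinn  Vic  Wes  Nora_x10
item                                                     
desk        0    12    6    13      5    4    0       130
chair       0     0    0     0      0    0    6         0
lamp        1     0    0     0      0    7    0         0
pen         0     0    0     0      0    0    9         0
add column Quinn_plus_Nora = t['Quinn'] + t['Nora']:
customer  Cal  Hana  Max  Nora  Quinn  Vic  Wes  Nora_x10  Quinn_plus_Nora
item                                                                      
desk        0    12    6    13      5    4    0       130               18
chair       0     0    0     0      0    0    6         0                0
lamp        1     0    0     0      0    7    0         0                0
pen         0     0    0     0      0    0    9         0                0
Taking the sum of column 'Quinn_plus_Nora' gives 18.

18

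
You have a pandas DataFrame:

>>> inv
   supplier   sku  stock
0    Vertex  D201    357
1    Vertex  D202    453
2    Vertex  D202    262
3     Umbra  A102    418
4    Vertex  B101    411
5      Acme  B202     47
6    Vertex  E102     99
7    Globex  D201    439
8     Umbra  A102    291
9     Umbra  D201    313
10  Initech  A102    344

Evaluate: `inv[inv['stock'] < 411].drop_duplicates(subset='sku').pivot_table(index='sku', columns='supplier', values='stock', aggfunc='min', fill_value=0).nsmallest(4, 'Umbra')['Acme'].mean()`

filter rows where stock < 411:
   supplier   sku  stock
0    Vertex  D201    357
2    Vertex  D202    262
5      Acme  B202     47
6    Vertex  E102     99
8     Umbra  A102    291
9     Umbra  D201    313
10  Initech  A102    344
drop duplicate sku (keep=first):
  supplier   sku  stock
0   Vertex  D201    357
2   Vertex  D202    262
5     Acme  B202     47
6   Vertex  E102     99
8    Umbra  A102    291
pivot: rows=sku, cols=supplier, min(stock):
supplier  Acme  Umbra  Vertex
sku                          
A102         0    291       0
B202        47      0       0
D201         0      0     357
D202         0      0     262
E102         0      0      99
take 4 rows with smallest Umbra:
supplier  Acme  Umbra  Vertex
sku                          
B202        47      0       0
D201         0      0     357
D202         0      0     262
E102         0      0      99
The mean of column 'Acme' is 11.75.

11.75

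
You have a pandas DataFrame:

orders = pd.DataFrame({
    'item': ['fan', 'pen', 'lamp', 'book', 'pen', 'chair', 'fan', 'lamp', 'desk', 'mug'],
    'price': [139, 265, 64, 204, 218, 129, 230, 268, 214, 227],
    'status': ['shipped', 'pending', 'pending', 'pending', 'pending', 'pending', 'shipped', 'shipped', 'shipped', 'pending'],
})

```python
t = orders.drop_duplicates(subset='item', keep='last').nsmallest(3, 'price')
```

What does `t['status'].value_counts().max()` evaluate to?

2

drop duplicate item (keep=last):
    item  price   status
3   book    204  pending
4    pen    218  pending
5  chair    129  pending
6    fan    230  shipped
7   lamp    268  shipped
8   desk    214  shipped
9    mug    227  pending
take 3 rows with smallest price:
    item  price   status
5  chair    129  pending
3   book    204  pending
8   desk    214  shipped
value_counts of status:
status
pending    2
shipped    1
Name: count, dtype: int64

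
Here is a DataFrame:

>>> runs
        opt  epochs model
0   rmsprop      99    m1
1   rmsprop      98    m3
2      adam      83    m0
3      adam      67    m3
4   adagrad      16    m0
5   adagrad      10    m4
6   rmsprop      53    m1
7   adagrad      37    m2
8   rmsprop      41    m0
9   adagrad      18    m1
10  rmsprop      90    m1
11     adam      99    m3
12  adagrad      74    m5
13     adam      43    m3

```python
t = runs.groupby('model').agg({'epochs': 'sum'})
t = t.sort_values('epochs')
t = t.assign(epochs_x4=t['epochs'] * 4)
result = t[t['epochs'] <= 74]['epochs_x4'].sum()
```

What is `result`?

group by model, sum of epochs:
       epochs
model        
m0        140
m1        260
m2         37
m3        307
m4         10
m5         74
sort by epochs:
       epochs
model        
m4         10
m2         37
m5         74
m0        140
m1        260
m3        307
add column epochs_x4 = t['epochs'] * 4:
       epochs  epochs_x4
model                   
m4         10         40
m2         37        148
m5         74        296
m0        140        560
m1        260       1040
m3        307       1228
filter rows where epochs <= 74:
       epochs  epochs_x4
model                   
m4         10         40
m2         37        148
m5         74        296
Finally, sum of column 'epochs_x4' = 484.

484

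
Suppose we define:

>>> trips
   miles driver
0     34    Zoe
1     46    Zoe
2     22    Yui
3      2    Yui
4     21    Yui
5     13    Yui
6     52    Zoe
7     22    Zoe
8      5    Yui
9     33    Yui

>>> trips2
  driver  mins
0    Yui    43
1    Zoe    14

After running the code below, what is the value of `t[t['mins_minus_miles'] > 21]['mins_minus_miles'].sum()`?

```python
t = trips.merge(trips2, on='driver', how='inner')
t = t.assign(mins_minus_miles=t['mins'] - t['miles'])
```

131

merge on 'driver' (how='inner') → 10 rows:
   miles driver  mins
0     34    Zoe    14
1     46    Zoe    14
2     22    Yui    43
3      2    Yui    43
4     21    Yui    43
5     13    Yui    43
6     52    Zoe    14
7     22    Zoe    14
8      5    Yui    43
9     33    Yui    43
add column mins_minus_miles = t['mins'] - t['miles']:
   miles driver  mins  mins_minus_miles
0     34    Zoe    14               -20
1     46    Zoe    14               -32
2     22    Yui    43                21
3      2    Yui    43                41
4     21    Yui    43                22
5     13    Yui    43                30
6     52    Zoe    14               -38
7     22    Zoe    14                -8
8      5    Yui    43                38
9     33    Yui    43                10
filter rows where mins_minus_miles > 21:
   miles driver  mins  mins_minus_miles
3      2    Yui    43                41
4     21    Yui    43                22
5     13    Yui    43                30
8      5    Yui    43                38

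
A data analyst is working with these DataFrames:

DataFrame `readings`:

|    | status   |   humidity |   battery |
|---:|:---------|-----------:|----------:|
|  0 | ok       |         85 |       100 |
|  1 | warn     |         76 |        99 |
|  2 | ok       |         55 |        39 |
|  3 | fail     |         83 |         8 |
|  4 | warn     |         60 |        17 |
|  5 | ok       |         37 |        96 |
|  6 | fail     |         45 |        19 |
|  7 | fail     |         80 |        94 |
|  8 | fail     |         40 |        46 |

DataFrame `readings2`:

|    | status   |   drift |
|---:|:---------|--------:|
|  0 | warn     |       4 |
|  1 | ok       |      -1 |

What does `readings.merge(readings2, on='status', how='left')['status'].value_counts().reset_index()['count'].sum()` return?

merge on 'status' (how='left') → 9 rows:
  status  humidity  battery  drift
0     ok        85      100   -1.0
1   warn        76       99    4.0
2     ok        55       39   -1.0
3   fail        83        8    NaN
4   warn        60       17    4.0
5     ok        37       96   -1.0
6   fail        45       19    NaN
7   fail        80       94    NaN
8   fail        40       46    NaN
value_counts of status:
status
fail    4
ok      3
warn    2
Name: count, dtype: int64
reset_index():
  status  count
0   fail      4
1     ok      3
2   warn      2

9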